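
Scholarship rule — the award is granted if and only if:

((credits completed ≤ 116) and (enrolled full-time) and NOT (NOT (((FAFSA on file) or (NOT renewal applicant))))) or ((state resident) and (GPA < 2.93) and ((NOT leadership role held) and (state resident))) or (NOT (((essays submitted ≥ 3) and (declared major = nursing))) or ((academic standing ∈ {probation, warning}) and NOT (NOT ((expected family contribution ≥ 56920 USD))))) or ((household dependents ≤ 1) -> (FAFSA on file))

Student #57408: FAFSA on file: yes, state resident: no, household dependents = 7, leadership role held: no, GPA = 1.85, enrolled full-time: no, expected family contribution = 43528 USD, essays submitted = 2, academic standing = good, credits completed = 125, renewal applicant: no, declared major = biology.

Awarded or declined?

Atomic conditions:
  credits completed ≤ 116: 125 ≤ 116 is false
  enrolled full-time: no → false
  FAFSA on file: yes → true
  NOT renewal applicant: no → true
  state resident: no → false
  GPA < 2.93: 1.85 < 2.93 is true
  NOT leadership role held: no → true
  essays submitted ≥ 3: 2 ≥ 3 is false
  declared major = nursing: biology == nursing is false
  academic standing ∈ {probation, warning}: good is not in the set → false
  expected family contribution ≥ 56920 USD: 43528 ≥ 56920 is false
  household dependents ≤ 1: 7 ≤ 1 is false
Combine:
[1.3.1.1] true OR true = true
[1.3.1] NOT true = false
[1.3] NOT false = true
[1] false AND false AND true = false
[2.3] true AND false = false
[2] false AND true AND false = false
[3.1.1] false AND false = false
[3.1] NOT false = true
[3.2.2.1] NOT false = true
[3.2.2] NOT true = false
[3.2] false AND false = false
[3] true OR false = true
[4] false → true (antecedent false ⇒ implication holds) = true
[root] false OR false OR true OR true = true
Overall: true → awarded

Awarded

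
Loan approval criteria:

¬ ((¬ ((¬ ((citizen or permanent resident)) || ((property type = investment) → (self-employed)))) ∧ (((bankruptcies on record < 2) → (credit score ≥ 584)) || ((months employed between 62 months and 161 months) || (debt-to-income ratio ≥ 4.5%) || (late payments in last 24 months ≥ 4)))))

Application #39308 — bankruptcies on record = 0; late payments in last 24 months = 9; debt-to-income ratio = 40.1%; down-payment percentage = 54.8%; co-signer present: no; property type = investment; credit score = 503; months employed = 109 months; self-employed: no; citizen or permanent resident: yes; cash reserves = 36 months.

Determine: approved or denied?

Atomic conditions:
  citizen or permanent resident: yes → true
  property type = investment: investment == investment is true
  self-employed: no → false
  bankruptcies on record < 2: 0 < 2 is true
  credit score ≥ 584: 503 ≥ 584 is false
  months employed between 62 months and 161 months: 109 in [62, 161] is true
  debt-to-income ratio ≥ 4.5%: 40.1 ≥ 4.5 is true
  late payments in last 24 months ≥ 4: 9 ≥ 4 is true
Combine:
[1.1.1.1] NOT true = false
[1.1.1.2] true → false = false
[1.1.1] false OR false = false
[1.1] NOT false = true
[1.2.1] true → false = false
[1.2.2] true OR true OR true = true
[1.2] false OR true = true
[1] true AND true = true
[root] NOT true = false
Overall: false → denied

Denied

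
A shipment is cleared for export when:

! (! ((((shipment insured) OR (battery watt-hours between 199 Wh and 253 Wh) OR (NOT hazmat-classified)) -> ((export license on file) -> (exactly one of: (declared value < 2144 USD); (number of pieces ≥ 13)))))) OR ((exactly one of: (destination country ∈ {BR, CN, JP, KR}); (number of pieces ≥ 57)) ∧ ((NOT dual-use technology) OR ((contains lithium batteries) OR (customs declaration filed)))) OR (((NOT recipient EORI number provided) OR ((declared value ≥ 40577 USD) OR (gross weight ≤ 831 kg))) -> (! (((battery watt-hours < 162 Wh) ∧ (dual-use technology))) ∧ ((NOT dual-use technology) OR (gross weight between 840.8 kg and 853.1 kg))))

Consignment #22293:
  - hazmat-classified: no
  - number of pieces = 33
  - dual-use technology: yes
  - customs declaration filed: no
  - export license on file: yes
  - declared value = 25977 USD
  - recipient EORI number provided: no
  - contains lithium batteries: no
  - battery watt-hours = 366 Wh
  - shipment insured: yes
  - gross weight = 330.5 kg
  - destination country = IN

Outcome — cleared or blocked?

Atomic conditions:
  shipment insured: yes → true
  battery watt-hours between 199 Wh and 253 Wh: 366 in [199, 253] is false
  NOT hazmat-classified: no → true
  export license on file: yes → true
  declared value < 2144 USD: 25977 < 2144 is false
  number of pieces ≥ 13: 33 ≥ 13 is true
  destination country ∈ {BR, CN, JP, KR}: IN is not in the set → false
  number of pieces ≥ 57: 33 ≥ 57 is false
  NOT dual-use technology: yes → false
  contains lithium batteries: no → false
  customs declaration filed: no → false
  NOT recipient EORI number provided: no → true
  declared value ≥ 40577 USD: 25977 ≥ 40577 is false
  gross weight ≤ 831 kg: 330.5 ≤ 831 is true
  battery watt-hours < 162 Wh: 366 < 162 is false
  dual-use technology: yes → true
  gross weight between 840.8 kg and 853.1 kg: 330.5 in [840.8, 853.1] is false
Combine:
[1.1.1.1] true OR false OR true = true
[1.1.1.2.2] exactly-one(false, true) = true
[1.1.1.2] true → true = true
[1.1.1] true → true = true
[1.1] NOT true = false
[1] NOT false = true
[2.1] exactly-one(false, false) = false
[2.2.2] false OR false = false
[2.2] false OR false = false
[2] false AND false = false
[3.1.2] false OR true = true
[3.1] true OR true = true
[3.2.1.1] false AND true = false
[3.2.1] NOT false = true
[3.2.2] false OR false = false
[3.2] true AND false = false
[3] true → false = false
[root] true OR false OR false = true
Overall: true → cleared

Cleared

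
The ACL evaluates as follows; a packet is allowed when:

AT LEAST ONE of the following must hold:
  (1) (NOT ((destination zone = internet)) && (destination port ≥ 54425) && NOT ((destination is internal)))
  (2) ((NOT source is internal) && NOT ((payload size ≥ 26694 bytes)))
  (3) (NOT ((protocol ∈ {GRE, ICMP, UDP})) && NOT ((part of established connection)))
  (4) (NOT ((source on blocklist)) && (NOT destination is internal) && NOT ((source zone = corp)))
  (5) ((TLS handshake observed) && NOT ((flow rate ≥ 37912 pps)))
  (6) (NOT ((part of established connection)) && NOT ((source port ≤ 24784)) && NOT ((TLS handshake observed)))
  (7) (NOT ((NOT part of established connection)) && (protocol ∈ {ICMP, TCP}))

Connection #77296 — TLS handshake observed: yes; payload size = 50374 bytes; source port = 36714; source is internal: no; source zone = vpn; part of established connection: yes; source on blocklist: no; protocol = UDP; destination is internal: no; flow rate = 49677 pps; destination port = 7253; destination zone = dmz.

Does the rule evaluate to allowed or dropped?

Allowed

Atomic conditions:
  destination zone = internet: dmz == internet is false
  destination port ≥ 54425: 7253 ≥ 54425 is false
  destination is internal: no → false
  NOT source is internal: no → true
  payload size ≥ 26694 bytes: 50374 ≥ 26694 is true
  protocol ∈ {GRE, ICMP, UDP}: UDP is in the set → true
  part of established connection: yes → true
  source on blocklist: no → false
  NOT destination is internal: no → true
  source zone = corp: vpn == corp is false
  TLS handshake observed: yes → true
  flow rate ≥ 37912 pps: 49677 ≥ 37912 is true
  source port ≤ 24784: 36714 ≤ 24784 is false
  NOT part of established connection: yes → false
  protocol ∈ {ICMP, TCP}: UDP is not in the set → false
Combine:
[1.1] NOT false = true
[1.3] NOT false = true
[1] true AND false AND true = false
[2.2] NOT true = false
[2] true AND false = false
[3.1] NOT true = false
[3.2] NOT true = false
[3] false AND false = false
[4.1] NOT false = true
[4.3] NOT false = true
[4] true AND true AND true = true
[5.2] NOT true = false
[5] true AND false = false
[6.1] NOT true = false
[6.2] NOT false = true
[6.3] NOT true = false
[6] false AND true AND false = false
[7.1] NOT false = true
[7] true AND false = false
[root] false OR false OR false OR true OR false OR false OR false = true
Overall: true → allowed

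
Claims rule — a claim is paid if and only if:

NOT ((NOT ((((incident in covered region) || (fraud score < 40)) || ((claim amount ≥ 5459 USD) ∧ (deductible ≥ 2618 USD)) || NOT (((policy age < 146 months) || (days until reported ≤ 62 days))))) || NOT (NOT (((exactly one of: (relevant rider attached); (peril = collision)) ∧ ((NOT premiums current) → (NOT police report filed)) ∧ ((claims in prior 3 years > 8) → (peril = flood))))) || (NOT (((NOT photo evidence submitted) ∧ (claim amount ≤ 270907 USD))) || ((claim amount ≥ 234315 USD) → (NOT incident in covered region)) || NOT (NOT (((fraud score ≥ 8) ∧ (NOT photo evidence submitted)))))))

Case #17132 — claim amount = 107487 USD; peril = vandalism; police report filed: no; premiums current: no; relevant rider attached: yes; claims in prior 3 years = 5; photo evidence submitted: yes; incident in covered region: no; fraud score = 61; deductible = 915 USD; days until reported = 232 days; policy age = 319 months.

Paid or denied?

Atomic conditions:
  incident in covered region: no → false
  fraud score < 40: 61 < 40 is false
  claim amount ≥ 5459 USD: 107487 ≥ 5459 is true
  deductible ≥ 2618 USD: 915 ≥ 2618 is false
  policy age < 146 months: 319 < 146 is false
  days until reported ≤ 62 days: 232 ≤ 62 is false
  relevant rider attached: yes → true
  peril = collision: vandalism == collision is false
  NOT premiums current: no → true
  NOT police report filed: no → true
  claims in prior 3 years > 8: 5 > 8 is false
  peril = flood: vandalism == flood is false
  NOT photo evidence submitted: yes → false
  claim amount ≤ 270907 USD: 107487 ≤ 270907 is true
  claim amount ≥ 234315 USD: 107487 ≥ 234315 is false
  NOT incident in covered region: no → true
  fraud score ≥ 8: 61 ≥ 8 is true
Combine:
[1.1.1.1] false OR false = false
[1.1.1.2] true AND false = false
[1.1.1.3.1] false OR false = false
[1.1.1.3] NOT false = true
[1.1.1] false OR false OR true = true
[1.1] NOT true = false
[1.2.1.1.1] exactly-one(true, false) = true
[1.2.1.1.2] true → true = true
[1.2.1.1.3] false → false (antecedent false ⇒ implication holds) = true
[1.2.1.1] true AND true AND true = true
[1.2.1] NOT true = false
[1.2] NOT false = true
[1.3.1.1] false AND true = false
[1.3.1] NOT false = true
[1.3.2] false → true (antecedent false ⇒ implication holds) = true
[1.3.3.1.1] true AND false = false
[1.3.3.1] NOT false = true
[1.3.3] NOT true = false
[1.3] true OR true OR false = true
[1] false OR true OR true = true
[root] NOT true = false
Overall: false → denied

Denied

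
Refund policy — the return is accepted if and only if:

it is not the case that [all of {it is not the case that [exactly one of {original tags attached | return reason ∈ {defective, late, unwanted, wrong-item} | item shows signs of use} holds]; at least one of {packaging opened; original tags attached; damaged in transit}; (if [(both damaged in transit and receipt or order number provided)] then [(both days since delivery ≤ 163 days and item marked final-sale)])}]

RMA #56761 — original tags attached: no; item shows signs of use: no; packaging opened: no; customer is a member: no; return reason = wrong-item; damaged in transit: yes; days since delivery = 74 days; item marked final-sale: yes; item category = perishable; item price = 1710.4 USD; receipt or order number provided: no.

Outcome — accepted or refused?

Atomic conditions:
  original tags attached: no → false
  return reason ∈ {defective, late, unwanted, wrong-item}: wrong-item is in the set → true
  item shows signs of use: no → false
  packaging opened: no → false
  damaged in transit: yes → true
  receipt or order number provided: no → false
  days since delivery ≤ 163 days: 74 ≤ 163 is true
  item marked final-sale: yes → true
Combine:
[1.1.1] exactly-one(false, true, false) = true
[1.1] NOT true = false
[1.2] false OR false OR true = true
[1.3.1] true AND false = false
[1.3.2] true AND true = true
[1.3] false → true (antecedent false ⇒ implication holds) = true
[1] false AND true AND true = false
[root] NOT false = true
Overall: true → accepted

Accepted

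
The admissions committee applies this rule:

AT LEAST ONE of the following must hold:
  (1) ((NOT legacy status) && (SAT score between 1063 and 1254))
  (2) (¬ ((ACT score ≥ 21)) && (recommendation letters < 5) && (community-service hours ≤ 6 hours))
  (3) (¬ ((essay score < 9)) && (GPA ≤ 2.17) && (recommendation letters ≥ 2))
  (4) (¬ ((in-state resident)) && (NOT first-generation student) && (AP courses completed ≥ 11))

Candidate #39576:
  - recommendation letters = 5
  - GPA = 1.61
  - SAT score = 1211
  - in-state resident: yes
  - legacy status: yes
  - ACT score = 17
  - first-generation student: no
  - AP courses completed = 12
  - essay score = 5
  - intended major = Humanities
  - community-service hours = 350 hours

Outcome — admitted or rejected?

Rejected

Atomic conditions:
  NOT legacy status: yes → false
  SAT score between 1063 and 1254: 1211 in [1063, 1254] is true
  ACT score ≥ 21: 17 ≥ 21 is false
  recommendation letters < 5: 5 < 5 is false
  community-service hours ≤ 6 hours: 350 ≤ 6 is false
  essay score < 9: 5 < 9 is true
  GPA ≤ 2.17: 1.61 ≤ 2.17 is true
  recommendation letters ≥ 2: 5 ≥ 2 is true
  in-state resident: yes → true
  NOT first-generation student: no → true
  AP courses completed ≥ 11: 12 ≥ 11 is true
Combine:
[1] false AND true = false
[2.1] NOT false = true
[2] true AND false AND false = false
[3.1] NOT true = false
[3] false AND true AND true = false
[4.1] NOT true = false
[4] false AND true AND true = false
[root] false OR false OR false OR false = false
Overall: false → rejected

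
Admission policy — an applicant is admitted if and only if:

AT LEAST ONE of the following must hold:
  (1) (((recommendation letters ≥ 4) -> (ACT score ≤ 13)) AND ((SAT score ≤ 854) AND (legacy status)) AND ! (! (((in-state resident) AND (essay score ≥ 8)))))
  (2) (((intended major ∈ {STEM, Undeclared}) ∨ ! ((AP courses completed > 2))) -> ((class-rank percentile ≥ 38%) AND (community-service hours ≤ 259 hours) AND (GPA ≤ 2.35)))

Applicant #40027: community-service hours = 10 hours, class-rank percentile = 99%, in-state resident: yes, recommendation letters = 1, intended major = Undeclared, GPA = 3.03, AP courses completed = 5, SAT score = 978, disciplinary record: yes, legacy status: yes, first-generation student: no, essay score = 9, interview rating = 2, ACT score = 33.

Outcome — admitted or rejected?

Atomic conditions:
  recommendation letters ≥ 4: 1 ≥ 4 is false
  ACT score ≤ 13: 33 ≤ 13 is false
  SAT score ≤ 854: 978 ≤ 854 is false
  legacy status: yes → true
  in-state resident: yes → true
  essay score ≥ 8: 9 ≥ 8 is true
  intended major ∈ {STEM, Undeclared}: Undeclared is in the set → true
  AP courses completed > 2: 5 > 2 is true
  class-rank percentile ≥ 38%: 99 ≥ 38 is true
  community-service hours ≤ 259 hours: 10 ≤ 259 is true
  GPA ≤ 2.35: 3.03 ≤ 2.35 is false
Combine:
[1.1] false → false (antecedent false ⇒ implication holds) = true
[1.2] false AND true = false
[1.3.1.1] true AND true = true
[1.3.1] NOT true = false
[1.3] NOT false = true
[1] true AND false AND true = false
[2.1.2] NOT true = false
[2.1] true OR false = true
[2.2] true AND true AND false = false
[2] true → false = false
[root] false OR false = false
Overall: false → rejected

Rejected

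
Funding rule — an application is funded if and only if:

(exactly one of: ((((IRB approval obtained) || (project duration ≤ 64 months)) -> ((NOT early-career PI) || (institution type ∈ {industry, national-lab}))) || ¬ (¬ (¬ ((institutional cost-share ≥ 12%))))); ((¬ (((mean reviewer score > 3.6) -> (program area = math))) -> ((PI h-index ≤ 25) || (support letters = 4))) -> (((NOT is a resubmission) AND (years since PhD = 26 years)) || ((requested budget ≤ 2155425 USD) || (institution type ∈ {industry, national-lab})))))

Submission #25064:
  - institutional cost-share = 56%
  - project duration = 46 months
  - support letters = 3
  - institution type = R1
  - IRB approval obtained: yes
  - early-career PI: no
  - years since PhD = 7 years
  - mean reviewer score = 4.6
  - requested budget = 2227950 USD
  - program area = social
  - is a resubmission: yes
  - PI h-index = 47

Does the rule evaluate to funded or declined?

Declined

Atomic conditions:
  IRB approval obtained: yes → true
  project duration ≤ 64 months: 46 ≤ 64 is true
  NOT early-career PI: no → true
  institution type ∈ {industry, national-lab}: R1 is not in the set → false
  institutional cost-share ≥ 12%: 56 ≥ 12 is true
  mean reviewer score > 3.6: 4.6 > 3.6 is true
  program area = math: social == math is false
  PI h-index ≤ 25: 47 ≤ 25 is false
  support letters = 4: 3 == 4 is false
  NOT is a resubmission: yes → false
  years since PhD = 26 years: 7 == 26 is false
  requested budget ≤ 2155425 USD: 2227950 ≤ 2155425 is false
Combine:
[1.1.1] true OR true = true
[1.1.2] true OR false = true
[1.1] true → true = true
[1.2.1.1] NOT true = false
[1.2.1] NOT false = true
[1.2] NOT true = false
[1] true OR false = true
[2.1.1.1] true → false = false
[2.1.1] NOT false = true
[2.1.2] false OR false = false
[2.1] true → false = false
[2.2.1] false AND false = false
[2.2.2] false OR false = false
[2.2] false OR false = false
[2] false → false (antecedent false ⇒ implication holds) = true
[root] exactly-one(true, true) = false
Overall: false → declined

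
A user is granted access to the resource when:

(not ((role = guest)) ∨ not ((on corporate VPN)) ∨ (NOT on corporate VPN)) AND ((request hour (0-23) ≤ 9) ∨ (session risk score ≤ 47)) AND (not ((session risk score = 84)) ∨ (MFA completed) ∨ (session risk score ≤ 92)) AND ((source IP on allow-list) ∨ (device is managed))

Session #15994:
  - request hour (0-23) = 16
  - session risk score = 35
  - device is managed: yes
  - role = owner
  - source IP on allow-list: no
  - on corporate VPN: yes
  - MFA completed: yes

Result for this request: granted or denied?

Granted

Atomic conditions:
  role = guest: owner == guest is false
  on corporate VPN: yes → true
  NOT on corporate VPN: yes → false
  request hour (0-23) ≤ 9: 16 ≤ 9 is false
  session risk score ≤ 47: 35 ≤ 47 is true
  session risk score = 84: 35 == 84 is false
  MFA completed: yes → true
  session risk score ≤ 92: 35 ≤ 92 is true
  source IP on allow-list: no → false
  device is managed: yes → true
Combine:
[1.1] NOT false = true
[1.2] NOT true = false
[1] true OR false OR false = true
[2] false OR true = true
[3.1] NOT false = true
[3] true OR true OR true = true
[4] false OR true = true
[root] true AND true AND true AND true = true
Overall: true → granted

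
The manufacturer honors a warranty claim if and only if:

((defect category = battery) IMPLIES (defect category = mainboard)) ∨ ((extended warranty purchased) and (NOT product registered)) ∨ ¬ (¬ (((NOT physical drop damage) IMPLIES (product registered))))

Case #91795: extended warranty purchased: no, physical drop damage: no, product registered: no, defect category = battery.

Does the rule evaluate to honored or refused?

Refused

Atomic conditions:
  defect category = battery: battery == battery is true
  defect category = mainboard: battery == mainboard is false
  extended warranty purchased: no → false
  NOT product registered: no → true
  NOT physical drop damage: no → true
  product registered: no → false
Combine:
[1] true → false = false
[2] false AND true = false
[3.1.1] true → false = false
[3.1] NOT false = true
[3] NOT true = false
[root] false OR false OR false = false
Overall: false → refused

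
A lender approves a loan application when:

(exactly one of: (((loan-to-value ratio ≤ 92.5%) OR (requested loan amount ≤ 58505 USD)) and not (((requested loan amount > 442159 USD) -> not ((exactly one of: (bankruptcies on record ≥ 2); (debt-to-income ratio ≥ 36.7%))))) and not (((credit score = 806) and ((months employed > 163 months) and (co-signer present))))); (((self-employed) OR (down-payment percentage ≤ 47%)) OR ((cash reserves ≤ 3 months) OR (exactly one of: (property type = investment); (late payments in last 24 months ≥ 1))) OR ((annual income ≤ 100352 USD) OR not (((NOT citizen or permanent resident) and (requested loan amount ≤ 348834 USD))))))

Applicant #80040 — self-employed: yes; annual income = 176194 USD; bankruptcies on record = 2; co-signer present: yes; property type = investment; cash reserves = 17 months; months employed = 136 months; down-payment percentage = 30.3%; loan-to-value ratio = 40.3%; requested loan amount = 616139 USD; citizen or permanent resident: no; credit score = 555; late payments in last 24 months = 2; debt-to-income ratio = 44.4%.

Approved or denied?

Atomic conditions:
  loan-to-value ratio ≤ 92.5%: 40.3 ≤ 92.5 is true
  requested loan amount ≤ 58505 USD: 616139 ≤ 58505 is false
  requested loan amount > 442159 USD: 616139 > 442159 is true
  bankruptcies on record ≥ 2: 2 ≥ 2 is true
  debt-to-income ratio ≥ 36.7%: 44.4 ≥ 36.7 is true
  credit score = 806: 555 == 806 is false
  months employed > 163 months: 136 > 163 is false
  co-signer present: yes → true
  self-employed: yes → true
  down-payment percentage ≤ 47%: 30.3 ≤ 47 is true
  cash reserves ≤ 3 months: 17 ≤ 3 is false
  property type = investment: investment == investment is true
  late payments in last 24 months ≥ 1: 2 ≥ 1 is true
  annual income ≤ 100352 USD: 176194 ≤ 100352 is false
  NOT citizen or permanent resident: no → true
  requested loan amount ≤ 348834 USD: 616139 ≤ 348834 is false
Combine:
[1.1] true OR false = true
[1.2.1.2.1] exactly-one(true, true) = false
[1.2.1.2] NOT false = true
[1.2.1] true → true = true
[1.2] NOT true = false
[1.3.1.2] false AND true = false
[1.3.1] false AND false = false
[1.3] NOT false = true
[1] true AND false AND true = false
[2.1] true OR true = true
[2.2.2] exactly-one(true, true) = false
[2.2] false OR false = false
[2.3.2.1] true AND false = false
[2.3.2] NOT false = true
[2.3] false OR true = true
[2] true OR false OR true = true
[root] exactly-one(false, true) = true
Overall: true → approved

Approved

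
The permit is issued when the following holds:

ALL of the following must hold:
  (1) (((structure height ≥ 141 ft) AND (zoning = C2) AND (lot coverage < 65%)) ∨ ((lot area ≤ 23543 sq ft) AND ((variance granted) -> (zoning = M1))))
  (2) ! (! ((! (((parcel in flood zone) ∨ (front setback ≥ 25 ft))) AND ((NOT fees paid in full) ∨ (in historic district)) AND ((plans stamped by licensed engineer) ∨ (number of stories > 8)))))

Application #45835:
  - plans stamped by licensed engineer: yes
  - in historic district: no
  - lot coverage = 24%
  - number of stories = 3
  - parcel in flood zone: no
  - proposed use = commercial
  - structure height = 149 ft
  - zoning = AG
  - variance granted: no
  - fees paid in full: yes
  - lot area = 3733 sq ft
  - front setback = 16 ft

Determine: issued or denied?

Denied

Atomic conditions:
  structure height ≥ 141 ft: 149 ≥ 141 is true
  zoning = C2: AG == C2 is false
  lot coverage < 65%: 24 < 65 is true
  lot area ≤ 23543 sq ft: 3733 ≤ 23543 is true
  variance granted: no → false
  zoning = M1: AG == M1 is false
  parcel in flood zone: no → false
  front setback ≥ 25 ft: 16 ≥ 25 is false
  NOT fees paid in full: yes → false
  in historic district: no → false
  plans stamped by licensed engineer: yes → true
  number of stories > 8: 3 > 8 is false
Combine:
[1.1] true AND false AND true = false
[1.2.2] false → false (antecedent false ⇒ implication holds) = true
[1.2] true AND true = true
[1] false OR true = true
[2.1.1.1.1] false OR false = false
[2.1.1.1] NOT false = true
[2.1.1.2] false OR false = false
[2.1.1.3] true OR false = true
[2.1.1] true AND false AND true = false
[2.1] NOT false = true
[2] NOT true = false
[root] true AND false = false
Overall: false → denied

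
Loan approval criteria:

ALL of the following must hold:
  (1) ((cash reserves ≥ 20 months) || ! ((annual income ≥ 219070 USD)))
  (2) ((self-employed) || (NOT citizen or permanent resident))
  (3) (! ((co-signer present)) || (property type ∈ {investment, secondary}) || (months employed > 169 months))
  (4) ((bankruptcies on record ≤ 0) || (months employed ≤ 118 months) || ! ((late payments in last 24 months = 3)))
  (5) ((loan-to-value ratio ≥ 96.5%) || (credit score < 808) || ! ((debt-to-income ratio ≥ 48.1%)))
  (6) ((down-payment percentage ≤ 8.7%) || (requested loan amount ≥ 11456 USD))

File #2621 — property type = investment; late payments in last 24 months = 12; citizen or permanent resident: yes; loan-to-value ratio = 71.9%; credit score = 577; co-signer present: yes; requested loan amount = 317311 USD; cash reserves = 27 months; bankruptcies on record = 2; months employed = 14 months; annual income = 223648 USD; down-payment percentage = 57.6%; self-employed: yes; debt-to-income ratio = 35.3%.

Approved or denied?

Approved

Atomic conditions:
  cash reserves ≥ 20 months: 27 ≥ 20 is true
  annual income ≥ 219070 USD: 223648 ≥ 219070 is true
  self-employed: yes → true
  NOT citizen or permanent resident: yes → false
  co-signer present: yes → true
  property type ∈ {investment, secondary}: investment is in the set → true
  months employed > 169 months: 14 > 169 is false
  bankruptcies on record ≤ 0: 2 ≤ 0 is false
  months employed ≤ 118 months: 14 ≤ 118 is true
  late payments in last 24 months = 3: 12 == 3 is false
  loan-to-value ratio ≥ 96.5%: 71.9 ≥ 96.5 is false
  credit score < 808: 577 < 808 is true
  debt-to-income ratio ≥ 48.1%: 35.3 ≥ 48.1 is false
  down-payment percentage ≤ 8.7%: 57.6 ≤ 8.7 is false
  requested loan amount ≥ 11456 USD: 317311 ≥ 11456 is true
Combine:
[1.2] NOT true = false
[1] true OR false = true
[2] true OR false = true
[3.1] NOT true = false
[3] false OR true OR false = true
[4.3] NOT false = true
[4] false OR true OR true = true
[5.3] NOT false = true
[5] false OR true OR true = true
[6] false OR true = true
[root] true AND true AND true AND true AND true AND true = true
Overall: true → approved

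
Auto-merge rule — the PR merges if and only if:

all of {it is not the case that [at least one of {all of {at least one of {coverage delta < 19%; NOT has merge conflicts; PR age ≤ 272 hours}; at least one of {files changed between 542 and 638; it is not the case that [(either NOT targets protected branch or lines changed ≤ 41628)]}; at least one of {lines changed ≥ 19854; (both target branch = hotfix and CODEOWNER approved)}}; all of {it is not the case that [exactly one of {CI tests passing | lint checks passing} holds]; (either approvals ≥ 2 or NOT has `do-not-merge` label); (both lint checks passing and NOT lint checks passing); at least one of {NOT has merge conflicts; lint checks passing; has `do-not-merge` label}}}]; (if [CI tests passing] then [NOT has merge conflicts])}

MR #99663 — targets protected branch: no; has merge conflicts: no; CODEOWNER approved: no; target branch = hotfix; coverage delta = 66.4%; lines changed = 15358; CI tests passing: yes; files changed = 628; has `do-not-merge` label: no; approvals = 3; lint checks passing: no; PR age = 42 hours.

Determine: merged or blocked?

Atomic conditions:
  coverage delta < 19%: 66.4 < 19 is false
  NOT has merge conflicts: no → true
  PR age ≤ 272 hours: 42 ≤ 272 is true
  files changed between 542 and 638: 628 in [542, 638] is true
  NOT targets protected branch: no → true
  lines changed ≤ 41628: 15358 ≤ 41628 is true
  lines changed ≥ 19854: 15358 ≥ 19854 is false
  target branch = hotfix: hotfix == hotfix is true
  CODEOWNER approved: no → false
  CI tests passing: yes → true
  lint checks passing: no → false
  approvals ≥ 2: 3 ≥ 2 is true
  NOT has `do-not-merge` label: no → true
  NOT lint checks passing: no → true
  has `do-not-merge` label: no → false
Combine:
[1.1.1.1] false OR true OR true = true
[1.1.1.2.2.1] true OR true = true
[1.1.1.2.2] NOT true = false
[1.1.1.2] true OR false = true
[1.1.1.3.2] true AND false = false
[1.1.1.3] false OR false = false
[1.1.1] true AND true AND false = false
[1.1.2.1.1] exactly-one(true, false) = true
[1.1.2.1] NOT true = false
[1.1.2.2] true OR true = true
[1.1.2.3] false AND true = false
[1.1.2.4] true OR false OR false = true
[1.1.2] false AND true AND false AND true = false
[1.1] false OR false = false
[1] NOT false = true
[2] true → true = true
[root] true AND true = true
Overall: true → merged

Merged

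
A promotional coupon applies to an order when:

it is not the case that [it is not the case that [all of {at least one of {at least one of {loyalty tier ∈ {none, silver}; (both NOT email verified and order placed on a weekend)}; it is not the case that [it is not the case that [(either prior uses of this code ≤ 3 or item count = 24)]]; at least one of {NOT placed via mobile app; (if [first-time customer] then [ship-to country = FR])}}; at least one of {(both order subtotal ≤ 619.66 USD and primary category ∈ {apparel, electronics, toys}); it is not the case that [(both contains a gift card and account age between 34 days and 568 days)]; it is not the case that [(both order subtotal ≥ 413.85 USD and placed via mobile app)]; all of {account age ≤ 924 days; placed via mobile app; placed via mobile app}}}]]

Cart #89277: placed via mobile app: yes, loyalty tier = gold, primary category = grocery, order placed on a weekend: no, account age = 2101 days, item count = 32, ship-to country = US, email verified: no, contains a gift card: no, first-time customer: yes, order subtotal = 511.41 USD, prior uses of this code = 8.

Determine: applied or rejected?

Rejected

Atomic conditions:
  loyalty tier ∈ {none, silver}: gold is not in the set → false
  NOT email verified: no → true
  order placed on a weekend: no → false
  prior uses of this code ≤ 3: 8 ≤ 3 is false
  item count = 24: 32 == 24 is false
  NOT placed via mobile app: yes → false
  first-time customer: yes → true
  ship-to country = FR: US == FR is false
  order subtotal ≤ 619.66 USD: 511.41 ≤ 619.66 is true
  primary category ∈ {apparel, electronics, toys}: grocery is not in the set → false
  contains a gift card: no → false
  account age between 34 days and 568 days: 2101 in [34, 568] is false
  order subtotal ≥ 413.85 USD: 511.41 ≥ 413.85 is true
  placed via mobile app: yes → true
  account age ≤ 924 days: 2101 ≤ 924 is false
Combine:
[1.1.1.1.2] true AND false = false
[1.1.1.1] false OR false = false
[1.1.1.2.1.1] false OR false = false
[1.1.1.2.1] NOT false = true
[1.1.1.2] NOT true = false
[1.1.1.3.2] true → false = false
[1.1.1.3] false OR false = false
[1.1.1] false OR false OR false = false
[1.1.2.1] true AND false = false
[1.1.2.2.1] false AND false = false
[1.1.2.2] NOT false = true
[1.1.2.3.1] true AND true = true
[1.1.2.3] NOT true = false
[1.1.2.4] false AND true AND true = false
[1.1.2] false OR true OR false OR false = true
[1.1] false AND true = false
[1] NOT false = true
[root] NOT true = false
Overall: false → rejected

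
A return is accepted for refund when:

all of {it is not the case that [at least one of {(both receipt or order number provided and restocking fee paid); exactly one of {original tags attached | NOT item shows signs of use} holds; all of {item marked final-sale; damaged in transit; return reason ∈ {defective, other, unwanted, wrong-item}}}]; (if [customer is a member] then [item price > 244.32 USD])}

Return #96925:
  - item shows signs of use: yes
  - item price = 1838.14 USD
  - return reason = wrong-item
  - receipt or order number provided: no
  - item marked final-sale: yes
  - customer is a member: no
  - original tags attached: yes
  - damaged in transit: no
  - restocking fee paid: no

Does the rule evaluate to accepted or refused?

Atomic conditions:
  receipt or order number provided: no → false
  restocking fee paid: no → false
  original tags attached: yes → true
  NOT item shows signs of use: yes → false
  item marked final-sale: yes → true
  damaged in transit: no → false
  return reason ∈ {defective, other, unwanted, wrong-item}: wrong-item is in the set → true
  customer is a member: no → false
  item price > 244.32 USD: 1838.14 > 244.32 is true
Combine:
[1.1.1] false AND false = false
[1.1.2] exactly-one(true, false) = true
[1.1.3] true AND false AND true = false
[1.1] false OR true OR false = true
[1] NOT true = false
[2] false → true (antecedent false ⇒ implication holds) = true
[root] false AND true = false
Overall: false → refused

Refused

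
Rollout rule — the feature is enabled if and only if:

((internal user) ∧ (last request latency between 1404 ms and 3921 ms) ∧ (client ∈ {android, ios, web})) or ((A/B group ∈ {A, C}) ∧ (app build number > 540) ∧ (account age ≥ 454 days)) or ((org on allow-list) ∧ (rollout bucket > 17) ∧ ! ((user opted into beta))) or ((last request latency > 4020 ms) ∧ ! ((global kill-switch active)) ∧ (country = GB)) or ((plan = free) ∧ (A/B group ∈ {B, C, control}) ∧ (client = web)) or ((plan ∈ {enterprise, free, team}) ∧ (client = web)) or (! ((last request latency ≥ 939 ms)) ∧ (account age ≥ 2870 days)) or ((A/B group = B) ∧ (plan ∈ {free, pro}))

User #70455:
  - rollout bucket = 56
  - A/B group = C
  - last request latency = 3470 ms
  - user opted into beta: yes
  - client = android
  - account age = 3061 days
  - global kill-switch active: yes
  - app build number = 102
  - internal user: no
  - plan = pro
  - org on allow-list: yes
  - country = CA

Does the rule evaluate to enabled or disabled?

Atomic conditions:
  internal user: no → false
  last request latency between 1404 ms and 3921 ms: 3470 in [1404, 3921] is true
  client ∈ {android, ios, web}: android is in the set → true
  A/B group ∈ {A, C}: C is in the set → true
  app build number > 540: 102 > 540 is false
  account age ≥ 454 days: 3061 ≥ 454 is true
  org on allow-list: yes → true
  rollout bucket > 17: 56 > 17 is true
  user opted into beta: yes → true
  last request latency > 4020 ms: 3470 > 4020 is false
  global kill-switch active: yes → true
  country = GB: CA == GB is false
  plan = free: pro == free is false
  A/B group ∈ {B, C, control}: C is in the set → true
  client = web: android == web is false
  plan ∈ {enterprise, free, team}: pro is not in the set → false
  last request latency ≥ 939 ms: 3470 ≥ 939 is true
  account age ≥ 2870 days: 3061 ≥ 2870 is true
  A/B group = B: C == B is false
  plan ∈ {free, pro}: pro is in the set → true
Combine:
[1] false AND true AND true = false
[2] true AND false AND true = false
[3.3] NOT true = false
[3] true AND true AND false = false
[4.2] NOT true = false
[4] false AND false AND false = false
[5] false AND true AND false = false
[6] false AND false = false
[7.1] NOT true = false
[7] false AND true = false
[8] false AND true = false
[root] false OR false OR false OR false OR false OR false OR false OR false = false
Overall: false → disabled

Disabled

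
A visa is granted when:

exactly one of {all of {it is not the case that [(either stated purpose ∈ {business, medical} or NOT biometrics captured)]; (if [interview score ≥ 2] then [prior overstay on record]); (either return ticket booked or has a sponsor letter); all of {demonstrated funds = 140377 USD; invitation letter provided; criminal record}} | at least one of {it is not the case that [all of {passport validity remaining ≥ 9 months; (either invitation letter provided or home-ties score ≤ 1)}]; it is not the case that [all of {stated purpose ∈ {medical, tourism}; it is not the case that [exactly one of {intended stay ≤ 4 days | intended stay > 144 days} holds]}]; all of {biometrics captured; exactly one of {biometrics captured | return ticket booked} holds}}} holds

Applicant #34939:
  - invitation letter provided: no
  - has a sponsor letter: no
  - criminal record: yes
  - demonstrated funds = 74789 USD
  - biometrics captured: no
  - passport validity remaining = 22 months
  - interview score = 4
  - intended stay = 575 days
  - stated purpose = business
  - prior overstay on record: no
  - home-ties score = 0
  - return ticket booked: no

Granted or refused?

Atomic conditions:
  stated purpose ∈ {business, medical}: business is in the set → true
  NOT biometrics captured: no → true
  interview score ≥ 2: 4 ≥ 2 is true
  prior overstay on record: no → false
  return ticket booked: no → false
  has a sponsor letter: no → false
  demonstrated funds = 140377 USD: 74789 == 140377 is false
  invitation letter provided: no → false
  criminal record: yes → true
  passport validity remaining ≥ 9 months: 22 ≥ 9 is true
  home-ties score ≤ 1: 0 ≤ 1 is true
  stated purpose ∈ {medical, tourism}: business is not in the set → false
  intended stay ≤ 4 days: 575 ≤ 4 is false
  intended stay > 144 days: 575 > 144 is true
  biometrics captured: no → false
Combine:
[1.1.1] true OR true = true
[1.1] NOT true = false
[1.2] true → false = false
[1.3] false OR false = false
[1.4] false AND false AND true = false
[1] false AND false AND false AND false = false
[2.1.1.2] false OR true = true
[2.1.1] true AND true = true
[2.1] NOT true = false
[2.2.1.2.1] exactly-one(false, true) = true
[2.2.1.2] NOT true = false
[2.2.1] false AND false = false
[2.2] NOT false = true
[2.3.2] exactly-one(false, false) = false
[2.3] false AND false = false
[2] false OR true OR false = true
[root] exactly-one(false, true) = true
Overall: true → granted

Granted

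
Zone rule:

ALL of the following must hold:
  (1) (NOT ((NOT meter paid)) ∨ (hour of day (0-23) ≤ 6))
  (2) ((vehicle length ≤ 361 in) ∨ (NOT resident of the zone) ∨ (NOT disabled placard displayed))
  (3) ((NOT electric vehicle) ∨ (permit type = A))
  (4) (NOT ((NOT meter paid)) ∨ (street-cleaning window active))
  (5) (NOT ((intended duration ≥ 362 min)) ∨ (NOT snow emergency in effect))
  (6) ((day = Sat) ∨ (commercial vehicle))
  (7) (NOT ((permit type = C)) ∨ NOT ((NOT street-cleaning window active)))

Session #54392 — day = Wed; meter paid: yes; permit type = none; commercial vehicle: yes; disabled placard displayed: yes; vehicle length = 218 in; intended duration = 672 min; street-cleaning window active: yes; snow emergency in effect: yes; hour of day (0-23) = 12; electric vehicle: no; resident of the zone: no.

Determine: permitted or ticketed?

Atomic conditions:
  NOT meter paid: yes → false
  hour of day (0-23) ≤ 6: 12 ≤ 6 is false
  vehicle length ≤ 361 in: 218 ≤ 361 is true
  NOT resident of the zone: no → true
  NOT disabled placard displayed: yes → false
  NOT electric vehicle: no → true
  permit type = A: none == A is false
  street-cleaning window active: yes → true
  intended duration ≥ 362 min: 672 ≥ 362 is true
  NOT snow emergency in effect: yes → false
  day = Sat: Wed == Sat is false
  commercial vehicle: yes → true
  permit type = C: none == C is false
  NOT street-cleaning window active: yes → false
Combine:
[1.1] NOT false = true
[1] true OR false = true
[2] true OR true OR false = true
[3] true OR false = true
[4.1] NOT false = true
[4] true OR true = true
[5.1] NOT true = false
[5] false OR false = false
[6] false OR true = true
[7.1] NOT false = true
[7.2] NOT false = true
[7] true OR true = true
[root] true AND true AND true AND true AND false AND true AND true = false
Overall: false → ticketed

Ticketed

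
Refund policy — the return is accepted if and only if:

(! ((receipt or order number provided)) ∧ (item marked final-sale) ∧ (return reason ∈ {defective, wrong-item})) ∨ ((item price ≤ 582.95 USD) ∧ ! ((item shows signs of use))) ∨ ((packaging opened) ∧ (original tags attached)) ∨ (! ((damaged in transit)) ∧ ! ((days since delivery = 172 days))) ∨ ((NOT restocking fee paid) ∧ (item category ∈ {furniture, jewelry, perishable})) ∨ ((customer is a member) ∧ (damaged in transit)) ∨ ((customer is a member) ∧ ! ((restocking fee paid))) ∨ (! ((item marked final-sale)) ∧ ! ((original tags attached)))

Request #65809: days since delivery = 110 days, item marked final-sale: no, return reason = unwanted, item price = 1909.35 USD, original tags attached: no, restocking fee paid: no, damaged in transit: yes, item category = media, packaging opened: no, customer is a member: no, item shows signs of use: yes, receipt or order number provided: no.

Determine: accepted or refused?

Atomic conditions:
  receipt or order number provided: no → false
  item marked final-sale: no → false
  return reason ∈ {defective, wrong-item}: unwanted is not in the set → false
  item price ≤ 582.95 USD: 1909.35 ≤ 582.95 is false
  item shows signs of use: yes → true
  packaging opened: no → false
  original tags attached: no → false
  damaged in transit: yes → true
  days since delivery = 172 days: 110 == 172 is false
  NOT restocking fee paid: no → true
  item category ∈ {furniture, jewelry, perishable}: media is not in the set → false
  customer is a member: no → false
  restocking fee paid: no → false
Combine:
[1.1] NOT false = true
[1] true AND false AND false = false
[2.2] NOT true = false
[2] false AND false = false
[3] false AND false = false
[4.1] NOT true = false
[4.2] NOT false = true
[4] false AND true = false
[5] true AND false = false
[6] false AND true = false
[7.2] NOT false = true
[7] false AND true = false
[8.1] NOT false = true
[8.2] NOT false = true
[8] true AND true = true
[root] false OR false OR false OR false OR false OR false OR false OR true = true
Overall: true → accepted

Accepted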